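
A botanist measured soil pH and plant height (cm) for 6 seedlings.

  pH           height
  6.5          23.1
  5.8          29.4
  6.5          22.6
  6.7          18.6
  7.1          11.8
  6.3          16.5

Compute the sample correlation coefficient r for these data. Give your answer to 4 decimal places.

n = 6, Σx = 38.9, Σy = 122, Σx² = 253.13, Σy² = 2666.18, Σxy = 779.92
nΣxy − ΣxΣy = 4679.52 − 4745.8 = -66.28
nΣx² − (Σx)² = 1518.78 − 1513.21 = 5.57; nΣy² − (Σy)² = 15997.08 − 14884 = 1113.08
r = -66.28 / √(5.57 × 1113.08) = -66.28 / 78.7392 ≈ -0.8418

-0.8418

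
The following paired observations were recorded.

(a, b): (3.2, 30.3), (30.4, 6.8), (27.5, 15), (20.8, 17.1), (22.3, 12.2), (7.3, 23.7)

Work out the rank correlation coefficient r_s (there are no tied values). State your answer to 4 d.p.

-0.9429

Rank a: 1, 6, 5, 3, 4, 2
Rank b: 6, 1, 3, 4, 2, 5
d = rank(a) − rank(b): -5, 5, 2, -1, 2, -3; Σd² = 68
ρ = 1 − 6Σd² / [n(n²−1)] = 1 − 6×68 / (6×35) = 1 − 408/210 ≈ -0.9429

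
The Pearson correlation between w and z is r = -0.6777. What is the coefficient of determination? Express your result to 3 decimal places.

0.459

r² = (-0.6777)² = 0.459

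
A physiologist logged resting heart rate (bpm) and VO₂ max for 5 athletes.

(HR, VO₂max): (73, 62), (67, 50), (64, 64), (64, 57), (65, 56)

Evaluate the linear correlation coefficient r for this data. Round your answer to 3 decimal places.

n = 5, Σx = 333, Σy = 289, Σx² = 22235, Σy² = 16825, Σxy = 19260
nΣxy − ΣxΣy = 96300 − 96237 = 63
nΣx² − (Σx)² = 111175 − 110889 = 286; nΣy² − (Σy)² = 84125 − 83521 = 604
r = 63 / √(286 × 604) = 63 / 415.6248 ≈ 0.152

0.152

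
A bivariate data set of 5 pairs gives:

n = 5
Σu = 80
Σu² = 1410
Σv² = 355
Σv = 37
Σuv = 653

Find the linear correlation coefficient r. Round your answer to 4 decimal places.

0.5937

r = (nΣuv − ΣuΣv) / √[(nΣu² − (Σu)²)(nΣv² − (Σv)²)]
Numerator: 5×653 − 80×37 = 305
Denominator: √[(7050 − 6400)(1775 − 1369)] = √[650 × 406] = 513.7120
r = 305 / 513.7120 ≈ 0.5937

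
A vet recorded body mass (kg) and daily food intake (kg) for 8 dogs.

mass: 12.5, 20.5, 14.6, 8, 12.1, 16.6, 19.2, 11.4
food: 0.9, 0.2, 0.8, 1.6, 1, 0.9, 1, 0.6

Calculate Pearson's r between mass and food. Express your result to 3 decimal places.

-0.655

n = 8, Σx = 114.9, Σy = 7, Σx² = 1774.23, Σy² = 7.22, Σxy = 92.91
nΣxy − ΣxΣy = 743.28 − 804.3 = -61.02
nΣx² − (Σx)² = 14193.84 − 13202.01 = 991.83; nΣy² − (Σy)² = 57.76 − 49 = 8.76
r = -61.02 / √(991.83 × 8.76) = -61.02 / 93.2118 ≈ -0.655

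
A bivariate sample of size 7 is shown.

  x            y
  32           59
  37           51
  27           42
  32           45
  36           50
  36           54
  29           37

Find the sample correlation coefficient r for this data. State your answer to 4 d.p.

n = 7, Σx = 229, Σy = 338, Σx² = 7579, Σy² = 16656, Σxy = 11166
nΣxy − ΣxΣy = 78162 − 77402 = 760
nΣx² − (Σx)² = 53053 − 52441 = 612; nΣy² − (Σy)² = 116592 − 114244 = 2348
r = 760 / √(612 × 2348) = 760 / 1198.7393 ≈ 0.6340

0.6340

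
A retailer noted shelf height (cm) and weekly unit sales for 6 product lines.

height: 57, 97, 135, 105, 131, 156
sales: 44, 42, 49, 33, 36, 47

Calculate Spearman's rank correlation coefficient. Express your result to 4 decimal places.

0.4286

Rank height: 1, 2, 5, 3, 4, 6
Rank sales: 4, 3, 6, 1, 2, 5
d = rank(height) − rank(sales): -3, -1, -1, 2, 2, 1; Σd² = 20
ρ = 1 − 6Σd² / [n(n²−1)] = 1 − 6×20 / (6×35) = 1 − 120/210 ≈ 0.4286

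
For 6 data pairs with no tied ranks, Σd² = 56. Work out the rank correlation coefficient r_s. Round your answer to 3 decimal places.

-0.600

ρ = 1 − 6Σd² / [n(n²−1)] = 1 − 6×56 / (6×35)
  = 1 − 336/210 = 1 − 1.6000 ≈ -0.600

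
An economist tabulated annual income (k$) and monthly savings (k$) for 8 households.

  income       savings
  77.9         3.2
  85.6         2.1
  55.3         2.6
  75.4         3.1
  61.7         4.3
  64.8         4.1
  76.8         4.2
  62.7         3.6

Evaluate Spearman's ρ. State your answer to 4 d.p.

Rank income: 7, 8, 1, 5, 2, 4, 6, 3
Rank savings: 4, 1, 2, 3, 8, 6, 7, 5
d = rank(income) − rank(savings): 3, 7, -1, 2, -6, -2, -1, -2; Σd² = 108
ρ = 1 − 6Σd² / [n(n²−1)] = 1 − 6×108 / (8×63) = 1 − 648/504 ≈ -0.2857

-0.2857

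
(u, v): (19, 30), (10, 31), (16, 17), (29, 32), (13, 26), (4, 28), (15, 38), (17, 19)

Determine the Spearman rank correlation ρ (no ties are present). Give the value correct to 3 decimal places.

0.071

Rank u: 7, 2, 5, 8, 3, 1, 4, 6
Rank v: 5, 6, 1, 7, 3, 4, 8, 2
d = rank(u) − rank(v): 2, -4, 4, 1, 0, -3, -4, 4; Σd² = 78
ρ = 1 − 6Σd² / [n(n²−1)] = 1 − 6×78 / (8×63) = 1 − 468/504 ≈ 0.071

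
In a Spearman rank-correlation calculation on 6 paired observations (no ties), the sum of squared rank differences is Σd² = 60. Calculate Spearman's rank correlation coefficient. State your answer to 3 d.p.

ρ = 1 − 6Σd² / [n(n²−1)] = 1 − 6×60 / (6×35)
  = 1 − 360/210 = 1 − 1.7143 ≈ -0.714

-0.714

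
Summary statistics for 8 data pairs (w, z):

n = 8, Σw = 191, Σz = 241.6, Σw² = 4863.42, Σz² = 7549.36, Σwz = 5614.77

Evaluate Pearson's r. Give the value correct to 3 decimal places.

-0.554

r = (nΣwz − ΣwΣz) / √[(nΣw² − (Σw)²)(nΣz² − (Σz)²)]
Numerator: 8×5614.77 − 191×241.6 = -1227.44
Denominator: √[(38907.36 − 36481)(60394.88 − 58370.56)] = √[2426.36 × 2024.32] = 2216.2421
r = -1227.44 / 2216.2421 ≈ -0.554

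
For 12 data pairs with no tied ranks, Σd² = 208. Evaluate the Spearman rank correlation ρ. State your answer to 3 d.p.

0.273

ρ = 1 − 6Σd² / [n(n²−1)] = 1 − 6×208 / (12×143)
  = 1 − 1248/1716 = 1 − 0.7273 ≈ 0.273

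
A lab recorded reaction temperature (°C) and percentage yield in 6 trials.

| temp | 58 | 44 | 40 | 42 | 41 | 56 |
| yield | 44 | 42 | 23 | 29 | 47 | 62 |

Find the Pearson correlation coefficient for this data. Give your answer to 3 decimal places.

n = 6, Σx = 281, Σy = 247, Σx² = 13481, Σy² = 11123, Σxy = 11937
nΣxy − ΣxΣy = 71622 − 69407 = 2215
nΣx² − (Σx)² = 80886 − 78961 = 1925; nΣy² − (Σy)² = 66738 − 61009 = 5729
r = 2215 / √(1925 × 5729) = 2215 / 3320.8922 ≈ 0.667

0.667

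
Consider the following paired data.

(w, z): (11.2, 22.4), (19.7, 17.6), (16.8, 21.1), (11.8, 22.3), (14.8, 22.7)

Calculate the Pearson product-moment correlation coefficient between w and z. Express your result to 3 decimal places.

n = 5, Σw = 74.3, Σz = 106.1, Σw² = 1154.05, Σz² = 2269.31, Σwz = 1551.18
nΣwz − ΣwΣz = 7755.9 − 7883.23 = -127.33
nΣw² − (Σw)² = 5770.25 − 5520.49 = 249.76; nΣz² − (Σz)² = 11346.55 − 11257.21 = 89.34
r = -127.33 / √(249.76 × 89.34) = -127.33 / 149.3772 ≈ -0.852

-0.852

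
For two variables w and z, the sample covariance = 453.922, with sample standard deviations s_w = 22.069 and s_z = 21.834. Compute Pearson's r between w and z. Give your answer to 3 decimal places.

0.942

r = Cov(w,z) / (s_w · s_z) = 453.922 / (22.069 × 21.834)
  = 453.922 / 481.8545 ≈ 0.942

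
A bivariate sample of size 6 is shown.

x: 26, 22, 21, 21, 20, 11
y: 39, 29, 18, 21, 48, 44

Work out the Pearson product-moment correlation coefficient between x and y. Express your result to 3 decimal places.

-0.320

n = 6, Σx = 121, Σy = 199, Σx² = 2563, Σy² = 7367, Σxy = 3915
nΣxy − ΣxΣy = 23490 − 24079 = -589
nΣx² − (Σx)² = 15378 − 14641 = 737; nΣy² − (Σy)² = 44202 − 39601 = 4601
r = -589 / √(737 × 4601) = -589 / 1841.4497 ≈ -0.320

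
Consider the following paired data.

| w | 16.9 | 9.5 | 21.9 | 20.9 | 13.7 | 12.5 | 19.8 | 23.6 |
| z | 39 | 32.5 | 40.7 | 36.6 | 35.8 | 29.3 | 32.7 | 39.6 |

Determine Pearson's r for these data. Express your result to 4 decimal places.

n = 8, Σw = 138.8, Σz = 286.2, Σw² = 2585.22, Σz² = 10350.88, Σwz = 5062.85
nΣwz − ΣwΣz = 40502.8 − 39724.56 = 778.24
nΣw² − (Σw)² = 20681.76 − 19265.44 = 1416.32; nΣz² − (Σz)² = 82807.04 − 81910.44 = 896.6
r = 778.24 / √(1416.32 × 896.6) = 778.24 / 1126.8862 ≈ 0.6906

0.6906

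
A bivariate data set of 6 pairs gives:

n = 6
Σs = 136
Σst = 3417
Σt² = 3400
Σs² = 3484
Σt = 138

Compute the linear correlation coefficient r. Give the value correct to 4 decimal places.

r = (nΣst − ΣsΣt) / √[(nΣs² − (Σs)²)(nΣt² − (Σt)²)]
Numerator: 6×3417 − 136×138 = 1734
Denominator: √[(20904 − 18496)(20400 − 19044)] = √[2408 × 1356] = 1806.9997
r = 1734 / 1806.9997 ≈ 0.9596

0.9596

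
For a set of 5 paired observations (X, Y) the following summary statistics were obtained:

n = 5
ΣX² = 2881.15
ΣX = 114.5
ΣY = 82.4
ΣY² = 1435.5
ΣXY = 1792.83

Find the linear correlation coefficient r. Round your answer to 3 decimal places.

-0.664

r = (nΣXY − ΣXΣY) / √[(nΣX² − (ΣX)²)(nΣY² − (ΣY)²)]
Numerator: 5×1792.83 − 114.5×82.4 = -470.65
Denominator: √[(14405.75 − 13110.25)(7177.5 − 6789.76)] = √[1295.5 × 387.74] = 708.7434
r = -470.65 / 708.7434 ≈ -0.664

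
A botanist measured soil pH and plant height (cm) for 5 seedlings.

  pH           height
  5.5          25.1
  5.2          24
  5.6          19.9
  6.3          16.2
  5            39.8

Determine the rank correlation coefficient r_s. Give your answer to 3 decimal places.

Rank pH: 3, 2, 4, 5, 1
Rank height: 4, 3, 2, 1, 5
d = rank(pH) − rank(height): -1, -1, 2, 4, -4; Σd² = 38
ρ = 1 − 6Σd² / [n(n²−1)] = 1 − 6×38 / (5×24) = 1 − 228/120 ≈ -0.900

-0.900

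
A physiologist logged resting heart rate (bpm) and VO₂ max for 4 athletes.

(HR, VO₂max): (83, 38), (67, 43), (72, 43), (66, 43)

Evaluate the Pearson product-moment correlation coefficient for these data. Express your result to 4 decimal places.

n = 4, Σx = 288, Σy = 167, Σx² = 20918, Σy² = 6991, Σxy = 11969
nΣxy − ΣxΣy = 47876 − 48096 = -220
nΣx² − (Σx)² = 83672 − 82944 = 728; nΣy² − (Σy)² = 27964 − 27889 = 75
r = -220 / √(728 × 75) = -220 / 233.6664 ≈ -0.9415

-0.9415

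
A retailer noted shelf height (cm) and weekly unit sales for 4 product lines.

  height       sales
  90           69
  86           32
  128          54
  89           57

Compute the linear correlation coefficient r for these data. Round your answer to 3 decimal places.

0.128

n = 4, Σx = 393, Σy = 212, Σx² = 39801, Σy² = 11950, Σxy = 20947
nΣxy − ΣxΣy = 83788 − 83316 = 472
nΣx² − (Σx)² = 159204 − 154449 = 4755; nΣy² − (Σy)² = 47800 − 44944 = 2856
r = 472 / √(4755 × 2856) = 472 / 3685.1431 ≈ 0.128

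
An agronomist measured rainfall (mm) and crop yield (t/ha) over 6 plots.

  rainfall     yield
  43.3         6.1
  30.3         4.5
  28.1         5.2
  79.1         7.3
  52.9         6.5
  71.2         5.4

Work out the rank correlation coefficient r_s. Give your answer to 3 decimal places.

0.771

Rank rainfall: 3, 2, 1, 6, 4, 5
Rank yield: 4, 1, 2, 6, 5, 3
d = rank(rainfall) − rank(yield): -1, 1, -1, 0, -1, 2; Σd² = 8
ρ = 1 − 6Σd² / [n(n²−1)] = 1 − 6×8 / (6×35) = 1 − 48/210 ≈ 0.771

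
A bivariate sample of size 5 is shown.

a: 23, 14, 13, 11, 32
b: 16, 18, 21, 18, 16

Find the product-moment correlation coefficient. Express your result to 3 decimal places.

-0.727

n = 5, Σa = 93, Σb = 89, Σa² = 2039, Σb² = 1601, Σab = 1603
nΣab − ΣaΣb = 8015 − 8277 = -262
nΣa² − (Σa)² = 10195 − 8649 = 1546; nΣb² − (Σb)² = 8005 − 7921 = 84
r = -262 / √(1546 × 84) = -262 / 360.3665 ≈ -0.727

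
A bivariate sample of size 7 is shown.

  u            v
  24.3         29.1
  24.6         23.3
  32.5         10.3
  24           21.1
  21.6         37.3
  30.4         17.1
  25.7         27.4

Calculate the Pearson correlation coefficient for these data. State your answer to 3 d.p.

-0.890

n = 7, Σu = 183.1, Σv = 165.6, Σu² = 4879.11, Σv² = 4375.46, Σuv = 4151.16
nΣuv − ΣuΣv = 29058.12 − 30321.36 = -1263.24
nΣu² − (Σu)² = 34153.77 − 33525.61 = 628.16; nΣv² − (Σv)² = 30628.22 − 27423.36 = 3204.86
r = -1263.24 / √(628.16 × 3204.86) = -1263.24 / 1418.8604 ≈ -0.890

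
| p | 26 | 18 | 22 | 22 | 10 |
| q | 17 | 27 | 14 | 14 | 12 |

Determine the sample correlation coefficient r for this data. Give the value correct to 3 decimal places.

n = 5, Σp = 98, Σq = 84, Σp² = 2068, Σq² = 1554, Σpq = 1664
nΣpq − ΣpΣq = 8320 − 8232 = 88
nΣp² − (Σp)² = 10340 − 9604 = 736; nΣq² − (Σq)² = 7770 − 7056 = 714
r = 88 / √(736 × 714) = 88 / 724.9165 ≈ 0.121

0.121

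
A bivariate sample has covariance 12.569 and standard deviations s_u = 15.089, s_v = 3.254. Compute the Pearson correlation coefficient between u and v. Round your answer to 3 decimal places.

r = Cov(u,v) / (s_u · s_v) = 12.569 / (15.089 × 3.254)
  = 12.569 / 49.0996 ≈ 0.256

0.256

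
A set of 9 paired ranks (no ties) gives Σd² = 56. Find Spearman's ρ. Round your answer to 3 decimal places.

0.533

ρ = 1 − 6Σd² / [n(n²−1)] = 1 − 6×56 / (9×80)
  = 1 − 336/720 = 1 − 0.4667 ≈ 0.533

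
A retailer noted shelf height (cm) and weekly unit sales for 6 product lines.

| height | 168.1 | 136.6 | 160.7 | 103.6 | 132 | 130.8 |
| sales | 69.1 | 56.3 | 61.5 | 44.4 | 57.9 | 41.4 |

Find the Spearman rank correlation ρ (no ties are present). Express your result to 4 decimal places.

Rank height: 6, 4, 5, 1, 3, 2
Rank sales: 6, 3, 5, 2, 4, 1
d = rank(height) − rank(sales): 0, 1, 0, -1, -1, 1; Σd² = 4
ρ = 1 − 6Σd² / [n(n²−1)] = 1 − 6×4 / (6×35) = 1 − 24/210 ≈ 0.8857

0.8857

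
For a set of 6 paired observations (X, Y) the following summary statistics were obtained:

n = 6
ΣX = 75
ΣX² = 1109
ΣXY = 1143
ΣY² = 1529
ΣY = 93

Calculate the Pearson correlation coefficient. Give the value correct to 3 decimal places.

-0.159

r = (nΣXY − ΣXΣY) / √[(nΣX² − (ΣX)²)(nΣY² − (ΣY)²)]
Numerator: 6×1143 − 75×93 = -117
Denominator: √[(6654 − 5625)(9174 − 8649)] = √[1029 × 525] = 735.0000
r = -117 / 735.0000 ≈ -0.159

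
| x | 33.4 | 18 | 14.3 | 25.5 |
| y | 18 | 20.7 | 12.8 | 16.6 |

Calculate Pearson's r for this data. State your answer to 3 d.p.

0.329

n = 4, Σx = 91.2, Σy = 68.1, Σx² = 2294.3, Σy² = 1191.89, Σxy = 1580.14
nΣxy − ΣxΣy = 6320.56 − 6210.72 = 109.84
nΣx² − (Σx)² = 9177.2 − 8317.44 = 859.76; nΣy² − (Σy)² = 4767.56 − 4637.61 = 129.95
r = 109.84 / √(859.76 × 129.95) = 109.84 / 334.2541 ≈ 0.329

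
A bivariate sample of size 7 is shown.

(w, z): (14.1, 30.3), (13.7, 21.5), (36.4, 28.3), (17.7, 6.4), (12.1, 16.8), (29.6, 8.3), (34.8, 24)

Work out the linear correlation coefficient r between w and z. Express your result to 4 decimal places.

0.1363

n = 7, Σw = 158.4, Σz = 135.6, Σw² = 4258.36, Σz² = 3149.32, Σwz = 3149.34
nΣwz − ΣwΣz = 22045.38 − 21479.04 = 566.34
nΣw² − (Σw)² = 29808.52 − 25090.56 = 4717.96; nΣz² − (Σz)² = 22045.24 − 18387.36 = 3657.88
r = 566.34 / √(4717.96 × 3657.88) = 566.34 / 4154.2426 ≈ 0.1363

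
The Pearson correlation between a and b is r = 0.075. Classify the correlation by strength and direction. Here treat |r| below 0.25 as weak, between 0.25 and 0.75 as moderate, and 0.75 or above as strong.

r = 0.075 > 0 so the relationship is positive.
|r| = 0.075, which falls in the weak range.

weak positive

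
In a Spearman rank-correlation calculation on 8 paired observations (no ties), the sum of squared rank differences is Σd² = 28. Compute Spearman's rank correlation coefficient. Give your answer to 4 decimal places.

0.6667

ρ = 1 − 6Σd² / [n(n²−1)] = 1 − 6×28 / (8×63)
  = 1 − 168/504 = 1 − 0.33333 ≈ 0.6667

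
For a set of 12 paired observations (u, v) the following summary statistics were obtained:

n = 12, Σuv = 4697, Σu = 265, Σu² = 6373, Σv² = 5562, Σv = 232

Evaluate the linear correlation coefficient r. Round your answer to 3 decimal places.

-0.569

r = (nΣuv − ΣuΣv) / √[(nΣu² − (Σu)²)(nΣv² − (Σv)²)]
Numerator: 12×4697 − 265×232 = -5116
Denominator: √[(76476 − 70225)(66744 − 53824)] = √[6251 × 12920] = 8986.8192
r = -5116 / 8986.8192 ≈ -0.569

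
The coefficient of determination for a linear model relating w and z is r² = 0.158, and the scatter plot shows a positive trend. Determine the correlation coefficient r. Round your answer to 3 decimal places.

0.397

|r| = √0.158 = 0.397
The association is positive, so r = 0.397.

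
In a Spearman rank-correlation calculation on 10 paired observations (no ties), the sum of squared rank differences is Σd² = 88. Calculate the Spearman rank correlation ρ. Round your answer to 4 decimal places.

0.4667

ρ = 1 − 6Σd² / [n(n²−1)] = 1 − 6×88 / (10×99)
  = 1 − 528/990 = 1 − 0.53333 ≈ 0.4667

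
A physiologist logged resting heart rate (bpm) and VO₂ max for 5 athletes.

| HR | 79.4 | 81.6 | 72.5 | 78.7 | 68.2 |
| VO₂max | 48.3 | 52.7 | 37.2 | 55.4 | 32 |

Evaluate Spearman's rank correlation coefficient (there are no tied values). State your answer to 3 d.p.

0.700

Rank HR: 4, 5, 2, 3, 1
Rank VO₂max: 3, 4, 2, 5, 1
d = rank(HR) − rank(VO₂max): 1, 1, 0, -2, 0; Σd² = 6
ρ = 1 − 6Σd² / [n(n²−1)] = 1 − 6×6 / (5×24) = 1 − 36/120 ≈ 0.700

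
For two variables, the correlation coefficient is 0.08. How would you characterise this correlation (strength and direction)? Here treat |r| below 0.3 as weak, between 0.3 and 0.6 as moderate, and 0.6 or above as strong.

weak positive

r = 0.08 > 0 so the relationship is positive.
|r| = 0.08, which falls in the weak range.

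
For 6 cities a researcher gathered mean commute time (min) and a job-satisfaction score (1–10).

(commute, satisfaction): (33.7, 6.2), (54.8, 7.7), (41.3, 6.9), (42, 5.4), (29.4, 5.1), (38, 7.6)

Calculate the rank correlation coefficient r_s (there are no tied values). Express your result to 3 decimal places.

0.600

Rank commute: 2, 6, 4, 5, 1, 3
Rank satisfaction: 3, 6, 4, 2, 1, 5
d = rank(commute) − rank(satisfaction): -1, 0, 0, 3, 0, -2; Σd² = 14
ρ = 1 − 6Σd² / [n(n²−1)] = 1 − 6×14 / (6×35) = 1 − 84/210 ≈ 0.600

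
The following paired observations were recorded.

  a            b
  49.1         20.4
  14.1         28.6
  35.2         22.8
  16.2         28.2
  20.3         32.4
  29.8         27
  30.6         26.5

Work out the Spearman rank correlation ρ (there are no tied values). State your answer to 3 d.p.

-0.893

Rank a: 7, 1, 6, 2, 3, 4, 5
Rank b: 1, 6, 2, 5, 7, 4, 3
d = rank(a) − rank(b): 6, -5, 4, -3, -4, 0, 2; Σd² = 106
ρ = 1 − 6Σd² / [n(n²−1)] = 1 − 6×106 / (7×48) = 1 − 636/336 ≈ -0.893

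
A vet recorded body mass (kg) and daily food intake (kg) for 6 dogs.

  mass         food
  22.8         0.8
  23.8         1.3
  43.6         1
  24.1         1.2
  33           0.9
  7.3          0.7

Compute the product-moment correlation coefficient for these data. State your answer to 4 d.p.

0.3213

n = 6, Σx = 154.6, Σy = 5.9, Σx² = 4710.34, Σy² = 6.07, Σxy = 156.51
nΣxy − ΣxΣy = 939.06 − 912.14 = 26.92
nΣx² − (Σx)² = 28262.04 − 23901.16 = 4360.88; nΣy² − (Σy)² = 36.42 − 34.81 = 1.61
r = 26.92 / √(4360.88 × 1.61) = 26.92 / 83.7915 ≈ 0.3213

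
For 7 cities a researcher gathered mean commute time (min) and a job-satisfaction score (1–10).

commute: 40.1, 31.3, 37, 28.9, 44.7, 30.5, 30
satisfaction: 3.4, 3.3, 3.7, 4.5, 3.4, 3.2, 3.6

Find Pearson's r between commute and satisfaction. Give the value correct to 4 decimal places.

n = 7, Σx = 242.5, Σy = 25.1, Σx² = 8620.25, Σy² = 91.15, Σxy = 864.16
nΣxy − ΣxΣy = 6049.12 − 6086.75 = -37.63
nΣx² − (Σx)² = 60341.75 − 58806.25 = 1535.5; nΣy² − (Σy)² = 638.05 − 630.01 = 8.04
r = -37.63 / √(1535.5 × 8.04) = -37.63 / 111.1099 ≈ -0.3387

-0.3387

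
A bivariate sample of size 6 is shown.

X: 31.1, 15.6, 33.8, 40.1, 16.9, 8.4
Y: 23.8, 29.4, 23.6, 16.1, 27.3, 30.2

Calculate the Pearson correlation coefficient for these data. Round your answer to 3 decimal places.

-0.934

n = 6, ΣX = 145.9, ΣY = 150.4, ΣX² = 4317.19, ΣY² = 3904.3, ΣXY = 3357.16
nΣXY − ΣXΣY = 20142.96 − 21943.36 = -1800.4
nΣX² − (ΣX)² = 25903.14 − 21286.81 = 4616.33; nΣY² − (ΣY)² = 23425.8 − 22620.16 = 805.64
r = -1800.4 / √(4616.33 × 805.64) = -1800.4 / 1928.4969 ≈ -0.934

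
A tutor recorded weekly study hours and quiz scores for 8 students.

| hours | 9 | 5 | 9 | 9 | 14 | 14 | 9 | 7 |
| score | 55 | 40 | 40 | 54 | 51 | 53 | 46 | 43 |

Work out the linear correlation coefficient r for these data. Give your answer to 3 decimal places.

0.606

n = 8, Σx = 76, Σy = 382, Σx² = 790, Σy² = 18516, Σxy = 3712
nΣxy − ΣxΣy = 29696 − 29032 = 664
nΣx² − (Σx)² = 6320 − 5776 = 544; nΣy² − (Σy)² = 148128 − 145924 = 2204
r = 664 / √(544 × 2204) = 664 / 1094.9776 ≈ 0.606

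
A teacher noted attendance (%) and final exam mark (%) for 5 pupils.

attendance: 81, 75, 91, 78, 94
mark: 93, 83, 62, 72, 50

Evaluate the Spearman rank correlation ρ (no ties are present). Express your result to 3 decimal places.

Rank attendance: 3, 1, 4, 2, 5
Rank mark: 5, 4, 2, 3, 1
d = rank(attendance) − rank(mark): -2, -3, 2, -1, 4; Σd² = 34
ρ = 1 − 6Σd² / [n(n²−1)] = 1 − 6×34 / (5×24) = 1 − 204/120 ≈ -0.700

-0.700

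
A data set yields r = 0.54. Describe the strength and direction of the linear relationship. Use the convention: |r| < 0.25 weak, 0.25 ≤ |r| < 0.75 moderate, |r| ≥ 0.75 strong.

r = 0.54 > 0 so the relationship is positive.
|r| = 0.54, which falls in the moderate range.

moderate positive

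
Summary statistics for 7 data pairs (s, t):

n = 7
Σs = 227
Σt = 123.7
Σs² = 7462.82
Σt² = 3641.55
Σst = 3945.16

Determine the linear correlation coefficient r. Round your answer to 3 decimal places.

r = (nΣst − ΣsΣt) / √[(nΣs² − (Σs)²)(nΣt² − (Σt)²)]
Numerator: 7×3945.16 − 227×123.7 = -463.78
Denominator: √[(52239.74 − 51529)(25490.85 − 15301.69)] = √[710.74 × 10189.16] = 2691.0674
r = -463.78 / 2691.0674 ≈ -0.172

-0.172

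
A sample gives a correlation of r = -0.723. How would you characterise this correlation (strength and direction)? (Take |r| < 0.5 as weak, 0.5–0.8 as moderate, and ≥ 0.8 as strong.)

moderate negative

r = -0.723 < 0 so the relationship is negative.
|r| = 0.723, which falls in the moderate range.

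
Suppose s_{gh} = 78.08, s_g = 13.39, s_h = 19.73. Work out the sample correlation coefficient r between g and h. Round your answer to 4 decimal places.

0.2956

r = Cov(g,h) / (s_g · s_h) = 78.08 / (13.39 × 19.73)
  = 78.08 / 264.1847 ≈ 0.2956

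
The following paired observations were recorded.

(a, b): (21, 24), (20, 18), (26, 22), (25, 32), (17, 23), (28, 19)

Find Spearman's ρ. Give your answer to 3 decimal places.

Rank a: 3, 2, 5, 4, 1, 6
Rank b: 5, 1, 3, 6, 4, 2
d = rank(a) − rank(b): -2, 1, 2, -2, -3, 4; Σd² = 38
ρ = 1 − 6Σd² / [n(n²−1)] = 1 − 6×38 / (6×35) = 1 − 228/210 ≈ -0.086

-0.086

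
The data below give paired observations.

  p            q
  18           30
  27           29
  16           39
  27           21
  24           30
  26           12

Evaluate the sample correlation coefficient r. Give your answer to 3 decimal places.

-0.706

n = 6, Σp = 138, Σq = 161, Σp² = 3290, Σq² = 4747, Σpq = 3546
nΣpq − ΣpΣq = 21276 − 22218 = -942
nΣp² − (Σp)² = 19740 − 19044 = 696; nΣq² − (Σq)² = 28482 − 25921 = 2561
r = -942 / √(696 × 2561) = -942 / 1335.0865 ≈ -0.706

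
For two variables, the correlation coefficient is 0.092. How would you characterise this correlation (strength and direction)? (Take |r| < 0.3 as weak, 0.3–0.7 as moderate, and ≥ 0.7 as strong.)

weak positive

r = 0.092 > 0 so the relationship is positive.
|r| = 0.092, which falls in the weak range.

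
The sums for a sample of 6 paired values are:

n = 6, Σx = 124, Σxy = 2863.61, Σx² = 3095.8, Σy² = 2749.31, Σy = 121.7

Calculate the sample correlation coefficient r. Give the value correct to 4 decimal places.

0.9006

r = (nΣxy − ΣxΣy) / √[(nΣx² − (Σx)²)(nΣy² − (Σy)²)]
Numerator: 6×2863.61 − 124×121.7 = 2090.86
Denominator: √[(18574.8 − 15376)(16495.86 − 14810.89)] = √[3198.8 × 1684.97] = 2321.6119
r = 2090.86 / 2321.6119 ≈ 0.9006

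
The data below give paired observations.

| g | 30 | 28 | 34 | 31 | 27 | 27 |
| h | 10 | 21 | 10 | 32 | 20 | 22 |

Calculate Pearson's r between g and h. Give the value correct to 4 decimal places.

-0.3386

n = 6, Σg = 177, Σh = 115, Σg² = 5259, Σh² = 2549, Σgh = 3354
nΣgh − ΣgΣh = 20124 − 20355 = -231
nΣg² − (Σg)² = 31554 − 31329 = 225; nΣh² − (Σh)² = 15294 − 13225 = 2069
r = -231 / √(225 × 2069) = -231 / 682.2939 ≈ -0.3386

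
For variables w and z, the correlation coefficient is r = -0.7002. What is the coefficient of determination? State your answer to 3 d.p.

r² = (-0.7002)² = 0.490

0.490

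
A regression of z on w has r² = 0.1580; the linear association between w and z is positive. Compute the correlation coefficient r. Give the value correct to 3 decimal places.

0.397

|r| = √0.1580 = 0.397
The association is positive, so r = 0.397.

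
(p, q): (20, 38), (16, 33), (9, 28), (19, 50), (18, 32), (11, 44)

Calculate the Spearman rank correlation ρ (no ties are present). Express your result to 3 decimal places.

0.486

Rank p: 6, 3, 1, 5, 4, 2
Rank q: 4, 3, 1, 6, 2, 5
d = rank(p) − rank(q): 2, 0, 0, -1, 2, -3; Σd² = 18
ρ = 1 − 6Σd² / [n(n²−1)] = 1 − 6×18 / (6×35) = 1 − 108/210 ≈ 0.486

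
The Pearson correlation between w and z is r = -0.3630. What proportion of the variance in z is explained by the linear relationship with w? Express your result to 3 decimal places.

0.132

r² = (-0.3630)² = 0.132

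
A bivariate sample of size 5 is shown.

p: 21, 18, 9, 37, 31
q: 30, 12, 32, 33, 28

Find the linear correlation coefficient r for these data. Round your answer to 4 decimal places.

0.2402

n = 5, Σp = 116, Σq = 135, Σp² = 3176, Σq² = 3941, Σpq = 3223
nΣpq − ΣpΣq = 16115 − 15660 = 455
nΣp² − (Σp)² = 15880 − 13456 = 2424; nΣq² − (Σq)² = 19705 − 18225 = 1480
r = 455 / √(2424 × 1480) = 455 / 1894.0750 ≈ 0.2402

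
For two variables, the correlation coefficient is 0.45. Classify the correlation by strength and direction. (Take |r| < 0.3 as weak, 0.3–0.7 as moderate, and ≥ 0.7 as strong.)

moderate positive

r = 0.45 > 0 so the relationship is positive.
|r| = 0.45, which falls in the moderate range.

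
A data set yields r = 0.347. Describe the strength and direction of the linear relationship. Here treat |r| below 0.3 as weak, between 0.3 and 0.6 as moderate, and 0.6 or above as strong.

moderate positive

r = 0.347 > 0 so the relationship is positive.
|r| = 0.347, which falls in the moderate range.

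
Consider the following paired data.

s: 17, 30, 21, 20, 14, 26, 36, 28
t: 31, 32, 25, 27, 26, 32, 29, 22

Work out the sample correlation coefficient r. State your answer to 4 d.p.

0.1725

n = 8, Σs = 192, Σt = 224, Σs² = 4982, Σt² = 6364, Σst = 5408
nΣst − ΣsΣt = 43264 − 43008 = 256
nΣs² − (Σs)² = 39856 − 36864 = 2992; nΣt² − (Σt)² = 50912 − 50176 = 736
r = 256 / √(2992 × 736) = 256 / 1483.9515 ≈ 0.1725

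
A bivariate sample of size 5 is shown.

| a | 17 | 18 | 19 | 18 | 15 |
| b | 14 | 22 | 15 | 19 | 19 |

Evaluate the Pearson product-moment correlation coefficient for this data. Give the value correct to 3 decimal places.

n = 5, Σa = 87, Σb = 89, Σa² = 1523, Σb² = 1627, Σab = 1546
nΣab − ΣaΣb = 7730 − 7743 = -13
nΣa² − (Σa)² = 7615 − 7569 = 46; nΣb² − (Σb)² = 8135 − 7921 = 214
r = -13 / √(46 × 214) = -13 / 99.2169 ≈ -0.131

-0.131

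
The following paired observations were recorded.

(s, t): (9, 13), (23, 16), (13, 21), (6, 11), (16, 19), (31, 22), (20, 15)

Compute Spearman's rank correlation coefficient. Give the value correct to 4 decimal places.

0.6786

Rank s: 2, 6, 3, 1, 4, 7, 5
Rank t: 2, 4, 6, 1, 5, 7, 3
d = rank(s) − rank(t): 0, 2, -3, 0, -1, 0, 2; Σd² = 18
ρ = 1 − 6Σd² / [n(n²−1)] = 1 − 6×18 / (7×48) = 1 − 108/336 ≈ 0.6786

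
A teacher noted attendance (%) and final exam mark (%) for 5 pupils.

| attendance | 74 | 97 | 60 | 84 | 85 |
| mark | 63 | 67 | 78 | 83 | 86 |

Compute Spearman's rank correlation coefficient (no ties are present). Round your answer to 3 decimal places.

0.200

Rank attendance: 2, 5, 1, 3, 4
Rank mark: 1, 2, 3, 4, 5
d = rank(attendance) − rank(mark): 1, 3, -2, -1, -1; Σd² = 16
ρ = 1 − 6Σd² / [n(n²−1)] = 1 − 6×16 / (5×24) = 1 − 96/120 ≈ 0.200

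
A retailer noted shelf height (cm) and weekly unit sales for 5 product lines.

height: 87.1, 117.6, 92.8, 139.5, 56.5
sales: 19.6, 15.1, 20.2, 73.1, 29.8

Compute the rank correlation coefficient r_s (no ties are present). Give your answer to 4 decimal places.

Rank height: 2, 4, 3, 5, 1
Rank sales: 2, 1, 3, 5, 4
d = rank(height) − rank(sales): 0, 3, 0, 0, -3; Σd² = 18
ρ = 1 − 6Σd² / [n(n²−1)] = 1 − 6×18 / (5×24) = 1 − 108/120 ≈ 0.1000

0.1000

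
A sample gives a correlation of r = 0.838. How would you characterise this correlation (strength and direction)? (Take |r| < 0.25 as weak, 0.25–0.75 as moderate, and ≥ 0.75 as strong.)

r = 0.838 > 0 so the relationship is positive.
|r| = 0.838, which falls in the strong range.

strong positive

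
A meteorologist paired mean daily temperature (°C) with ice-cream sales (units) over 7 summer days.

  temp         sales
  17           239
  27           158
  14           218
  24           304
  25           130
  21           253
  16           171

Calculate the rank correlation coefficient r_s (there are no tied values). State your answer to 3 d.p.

Rank temp: 3, 7, 1, 5, 6, 4, 2
Rank sales: 5, 2, 4, 7, 1, 6, 3
d = rank(temp) − rank(sales): -2, 5, -3, -2, 5, -2, -1; Σd² = 72
ρ = 1 − 6Σd² / [n(n²−1)] = 1 − 6×72 / (7×48) = 1 − 432/336 ≈ -0.286

-0.286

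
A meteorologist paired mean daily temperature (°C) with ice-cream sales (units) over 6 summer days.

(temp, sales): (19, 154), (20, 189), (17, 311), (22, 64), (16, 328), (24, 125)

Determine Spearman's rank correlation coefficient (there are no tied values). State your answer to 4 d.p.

-0.8857

Rank temp: 3, 4, 2, 5, 1, 6
Rank sales: 3, 4, 5, 1, 6, 2
d = rank(temp) − rank(sales): 0, 0, -3, 4, -5, 4; Σd² = 66
ρ = 1 − 6Σd² / [n(n²−1)] = 1 − 6×66 / (6×35) = 1 − 396/210 ≈ -0.8857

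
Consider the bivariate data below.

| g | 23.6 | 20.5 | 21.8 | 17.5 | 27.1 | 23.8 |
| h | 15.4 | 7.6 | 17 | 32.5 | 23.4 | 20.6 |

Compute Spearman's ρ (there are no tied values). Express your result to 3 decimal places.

Rank g: 4, 2, 3, 1, 6, 5
Rank h: 2, 1, 3, 6, 5, 4
d = rank(g) − rank(h): 2, 1, 0, -5, 1, 1; Σd² = 32
ρ = 1 − 6Σd² / [n(n²−1)] = 1 − 6×32 / (6×35) = 1 − 192/210 ≈ 0.086

0.086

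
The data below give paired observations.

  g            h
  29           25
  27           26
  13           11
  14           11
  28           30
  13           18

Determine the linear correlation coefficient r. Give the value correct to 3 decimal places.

n = 6, Σg = 124, Σh = 121, Σg² = 2888, Σh² = 2767, Σgh = 2798
nΣgh − ΣgΣh = 16788 − 15004 = 1784
nΣg² − (Σg)² = 17328 − 15376 = 1952; nΣh² − (Σh)² = 16602 − 14641 = 1961
r = 1784 / √(1952 × 1961) = 1784 / 1956.4948 ≈ 0.912

0.912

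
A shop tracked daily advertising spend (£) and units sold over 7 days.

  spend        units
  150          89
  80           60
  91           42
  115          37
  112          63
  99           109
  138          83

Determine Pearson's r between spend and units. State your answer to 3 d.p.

n = 7, Σx = 785, Σy = 483, Σx² = 91795, Σy² = 37393, Σxy = 55528
nΣxy − ΣxΣy = 388696 − 379155 = 9541
nΣx² − (Σx)² = 642565 − 616225 = 26340; nΣy² − (Σy)² = 261751 − 233289 = 28462
r = 9541 / √(26340 × 28462) = 9541 / 27380.4507 ≈ 0.348

0.348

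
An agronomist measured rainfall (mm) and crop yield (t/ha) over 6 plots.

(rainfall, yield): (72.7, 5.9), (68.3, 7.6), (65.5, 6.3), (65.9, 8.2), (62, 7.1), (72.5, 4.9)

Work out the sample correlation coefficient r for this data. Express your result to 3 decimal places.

-0.637

n = 6, Σx = 406.9, Σy = 40, Σx² = 27683.49, Σy² = 273.92, Σxy = 2696.49
nΣxy − ΣxΣy = 16178.94 − 16276 = -97.06
nΣx² − (Σx)² = 166100.94 − 165567.61 = 533.33; nΣy² − (Σy)² = 1643.52 − 1600 = 43.52
r = -97.06 / √(533.33 × 43.52) = -97.06 / 152.3500 ≈ -0.637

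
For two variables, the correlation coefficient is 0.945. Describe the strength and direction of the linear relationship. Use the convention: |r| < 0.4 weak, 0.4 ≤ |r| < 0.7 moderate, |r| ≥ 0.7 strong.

strong positive

r = 0.945 > 0 so the relationship is positive.
|r| = 0.945, which falls in the strong range.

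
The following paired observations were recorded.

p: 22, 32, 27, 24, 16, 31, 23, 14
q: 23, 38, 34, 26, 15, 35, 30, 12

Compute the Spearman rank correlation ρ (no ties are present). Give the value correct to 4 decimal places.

0.9762

Rank p: 3, 8, 6, 5, 2, 7, 4, 1
Rank q: 3, 8, 6, 4, 2, 7, 5, 1
d = rank(p) − rank(q): 0, 0, 0, 1, 0, 0, -1, 0; Σd² = 2
ρ = 1 − 6Σd² / [n(n²−1)] = 1 − 6×2 / (8×63) = 1 − 12/504 ≈ 0.9762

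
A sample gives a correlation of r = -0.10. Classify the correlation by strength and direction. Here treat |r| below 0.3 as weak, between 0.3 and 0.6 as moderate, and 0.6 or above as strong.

weak negative

r = -0.10 < 0 so the relationship is negative.
|r| = 0.10, which falls in the weak range.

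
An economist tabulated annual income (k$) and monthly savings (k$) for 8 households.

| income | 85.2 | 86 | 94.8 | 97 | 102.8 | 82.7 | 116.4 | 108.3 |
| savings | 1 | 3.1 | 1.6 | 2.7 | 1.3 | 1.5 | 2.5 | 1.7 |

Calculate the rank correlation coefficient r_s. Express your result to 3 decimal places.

0.310

Rank income: 2, 3, 4, 5, 6, 1, 8, 7
Rank savings: 1, 8, 4, 7, 2, 3, 6, 5
d = rank(income) − rank(savings): 1, -5, 0, -2, 4, -2, 2, 2; Σd² = 58
ρ = 1 − 6Σd² / [n(n²−1)] = 1 − 6×58 / (8×63) = 1 − 348/504 ≈ 0.310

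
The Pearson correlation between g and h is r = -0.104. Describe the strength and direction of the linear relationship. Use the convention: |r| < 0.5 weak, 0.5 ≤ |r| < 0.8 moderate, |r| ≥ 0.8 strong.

r = -0.104 < 0 so the relationship is negative.
|r| = 0.104, which falls in the weak range.

weak negative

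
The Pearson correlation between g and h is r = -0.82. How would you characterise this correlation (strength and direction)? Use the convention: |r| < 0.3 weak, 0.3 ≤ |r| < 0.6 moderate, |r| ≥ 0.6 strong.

r = -0.82 < 0 so the relationship is negative.
|r| = 0.82, which falls in the strong range.

strong negative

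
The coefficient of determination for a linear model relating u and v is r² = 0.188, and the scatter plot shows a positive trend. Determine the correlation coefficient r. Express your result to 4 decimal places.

|r| = √0.188 = 0.4336
The association is positive, so r = 0.4336.

0.4336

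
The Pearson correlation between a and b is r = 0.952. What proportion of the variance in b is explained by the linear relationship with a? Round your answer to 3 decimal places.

r² = (0.952)² = 0.906

0.906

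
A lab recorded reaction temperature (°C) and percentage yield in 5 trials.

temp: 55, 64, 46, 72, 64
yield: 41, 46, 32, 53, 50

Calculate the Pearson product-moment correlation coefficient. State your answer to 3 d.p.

0.980

n = 5, Σx = 301, Σy = 222, Σx² = 18517, Σy² = 10130, Σxy = 13687
nΣxy − ΣxΣy = 68435 − 66822 = 1613
nΣx² − (Σx)² = 92585 − 90601 = 1984; nΣy² − (Σy)² = 50650 − 49284 = 1366
r = 1613 / √(1984 × 1366) = 1613 / 1646.2515 ≈ 0.980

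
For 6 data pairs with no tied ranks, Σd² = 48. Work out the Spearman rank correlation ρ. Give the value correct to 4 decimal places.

-0.3714

ρ = 1 − 6Σd² / [n(n²−1)] = 1 − 6×48 / (6×35)
  = 1 − 288/210 = 1 − 1.37143 ≈ -0.3714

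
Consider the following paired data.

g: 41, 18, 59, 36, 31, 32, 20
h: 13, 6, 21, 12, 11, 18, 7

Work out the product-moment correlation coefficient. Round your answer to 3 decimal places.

n = 7, Σg = 237, Σh = 88, Σg² = 9167, Σh² = 1284, Σgh = 3369
nΣgh − ΣgΣh = 23583 − 20856 = 2727
nΣg² − (Σg)² = 64169 − 56169 = 8000; nΣh² − (Σh)² = 8988 − 7744 = 1244
r = 2727 / √(8000 × 1244) = 2727 / 3154.6791 ≈ 0.864

0.864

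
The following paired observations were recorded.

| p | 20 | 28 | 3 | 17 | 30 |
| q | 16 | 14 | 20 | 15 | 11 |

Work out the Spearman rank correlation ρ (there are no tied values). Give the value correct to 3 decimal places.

-0.900

Rank p: 3, 4, 1, 2, 5
Rank q: 4, 2, 5, 3, 1
d = rank(p) − rank(q): -1, 2, -4, -1, 4; Σd² = 38
ρ = 1 − 6Σd² / [n(n²−1)] = 1 − 6×38 / (5×24) = 1 − 228/120 ≈ -0.900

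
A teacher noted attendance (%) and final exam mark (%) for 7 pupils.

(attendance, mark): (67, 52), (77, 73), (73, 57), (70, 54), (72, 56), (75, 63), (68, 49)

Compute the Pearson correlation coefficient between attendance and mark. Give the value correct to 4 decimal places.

n = 7, Σx = 502, Σy = 404, Σx² = 36080, Σy² = 23704, Σxy = 29135
nΣxy − ΣxΣy = 203945 − 202808 = 1137
nΣx² − (Σx)² = 252560 − 252004 = 556; nΣy² − (Σy)² = 165928 − 163216 = 2712
r = 1137 / √(556 × 2712) = 1137 / 1227.9544 ≈ 0.9259

0.9259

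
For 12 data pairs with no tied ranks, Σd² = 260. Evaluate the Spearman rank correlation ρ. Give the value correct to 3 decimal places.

ρ = 1 − 6Σd² / [n(n²−1)] = 1 − 6×260 / (12×143)
  = 1 − 1560/1716 = 1 − 0.9091 ≈ 0.091

0.091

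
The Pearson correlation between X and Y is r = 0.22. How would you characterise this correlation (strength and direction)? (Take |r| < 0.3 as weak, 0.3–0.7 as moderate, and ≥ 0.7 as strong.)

r = 0.22 > 0 so the relationship is positive.
|r| = 0.22, which falls in the weak range.

weak positive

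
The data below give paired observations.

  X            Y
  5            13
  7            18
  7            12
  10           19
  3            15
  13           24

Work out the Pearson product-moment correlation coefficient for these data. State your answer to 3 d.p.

0.814

n = 6, ΣX = 45, ΣY = 101, ΣX² = 401, ΣY² = 1799, ΣXY = 822
nΣXY − ΣXΣY = 4932 − 4545 = 387
nΣX² − (ΣX)² = 2406 − 2025 = 381; nΣY² − (ΣY)² = 10794 − 10201 = 593
r = 387 / √(381 × 593) = 387 / 475.3241 ≈ 0.814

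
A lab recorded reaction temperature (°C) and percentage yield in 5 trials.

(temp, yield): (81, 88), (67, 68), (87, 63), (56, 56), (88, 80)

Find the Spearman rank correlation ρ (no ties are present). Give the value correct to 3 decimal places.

0.500

Rank temp: 3, 2, 4, 1, 5
Rank yield: 5, 3, 2, 1, 4
d = rank(temp) − rank(yield): -2, -1, 2, 0, 1; Σd² = 10
ρ = 1 − 6Σd² / [n(n²−1)] = 1 − 6×10 / (5×24) = 1 − 60/120 ≈ 0.500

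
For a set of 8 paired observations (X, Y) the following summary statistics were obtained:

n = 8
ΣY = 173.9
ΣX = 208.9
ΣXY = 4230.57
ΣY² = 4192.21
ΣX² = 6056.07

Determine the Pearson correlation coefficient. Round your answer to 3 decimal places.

-0.624

r = (nΣXY − ΣXΣY) / √[(nΣX² − (ΣX)²)(nΣY² − (ΣY)²)]
Numerator: 8×4230.57 − 208.9×173.9 = -2483.15
Denominator: √[(48448.56 − 43639.21)(33537.68 − 30241.21)] = √[4809.35 × 3296.47] = 3981.6929
r = -2483.15 / 3981.6929 ≈ -0.624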